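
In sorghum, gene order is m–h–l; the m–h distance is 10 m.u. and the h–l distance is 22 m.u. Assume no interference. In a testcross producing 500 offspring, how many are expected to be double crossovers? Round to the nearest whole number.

11

Map distances give recombination frequencies of 0.100 and 0.220 for the two intervals.
With no interference, expected double-crossover frequency = 0.100 × 0.220 = 0.02200.
Expected number = 0.02200 × 500 = 11.00 ≈ 11.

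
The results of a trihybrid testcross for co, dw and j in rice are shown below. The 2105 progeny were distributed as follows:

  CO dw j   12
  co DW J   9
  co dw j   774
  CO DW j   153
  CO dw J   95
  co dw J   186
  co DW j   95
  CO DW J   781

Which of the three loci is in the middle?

The two most frequent reciprocal classes, CO DW J and co dw j, are the parental types, so the F1 was CO DW J / co dw j.
The two rarest classes, co DW J and CO dw j, are the double crossovers. Comparing them with the parentals, only the co allele has switched, so co is the middle locus and the order is dw – co – j.

co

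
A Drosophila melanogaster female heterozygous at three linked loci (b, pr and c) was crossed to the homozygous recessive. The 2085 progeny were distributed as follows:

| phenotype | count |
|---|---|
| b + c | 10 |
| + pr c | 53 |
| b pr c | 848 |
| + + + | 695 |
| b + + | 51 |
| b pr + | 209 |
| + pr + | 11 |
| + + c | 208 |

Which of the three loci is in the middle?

The two most frequent reciprocal classes, b pr c and + + +, are the parental types, so the F1 was b pr c / + + +.
The two rarest classes, b + c and + pr +, are the double crossovers. Comparing them with the parentals, only the pr allele has switched, so pr is the middle locus and the order is b – pr – c.

pr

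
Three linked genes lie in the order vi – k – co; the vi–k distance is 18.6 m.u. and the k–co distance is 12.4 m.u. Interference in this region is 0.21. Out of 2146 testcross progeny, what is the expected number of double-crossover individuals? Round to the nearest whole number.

Map distances give recombination frequencies of 0.186 and 0.124 for the two intervals.
With interference 0.21 (so coincidence = 0.79), expected double-crossover frequency = 0.186 × 0.124 × 0.79 = 0.01822.
Expected number = 0.01822 × 2146 = 39.10 ≈ 39.

39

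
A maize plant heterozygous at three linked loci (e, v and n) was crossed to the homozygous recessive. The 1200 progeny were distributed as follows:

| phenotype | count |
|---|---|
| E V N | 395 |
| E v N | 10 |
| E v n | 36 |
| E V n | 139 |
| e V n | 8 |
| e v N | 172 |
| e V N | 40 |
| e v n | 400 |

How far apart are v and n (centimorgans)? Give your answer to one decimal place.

27.4 centimorgans

The two most frequent reciprocal classes, e v n and E V N, are the parental types, so the F1 was e v n / E V N.
The two rarest classes, e V n and E v N, are the double crossovers. Comparing them with the parentals, only the v allele has switched, so v is the middle locus and the order is n – v – e.
Crossovers in the n–v interval produce the single-crossover classes e v N and E V n (172 + 139 = 311) plus the double crossovers (18).
RF(n–v) = (311 + 18) / 1200 = 329/1200 = 0.2742 → 27.4 centimorgans.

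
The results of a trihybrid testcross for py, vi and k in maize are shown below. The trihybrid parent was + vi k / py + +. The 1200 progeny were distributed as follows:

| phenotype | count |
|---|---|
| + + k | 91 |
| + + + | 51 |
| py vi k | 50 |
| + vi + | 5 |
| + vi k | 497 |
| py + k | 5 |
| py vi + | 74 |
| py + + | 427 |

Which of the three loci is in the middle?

The two rarest classes, + vi + and py + k, are the double crossovers. Comparing them with the parentals, only the k allele has switched, so k is the middle locus and the order is py – k – vi.

k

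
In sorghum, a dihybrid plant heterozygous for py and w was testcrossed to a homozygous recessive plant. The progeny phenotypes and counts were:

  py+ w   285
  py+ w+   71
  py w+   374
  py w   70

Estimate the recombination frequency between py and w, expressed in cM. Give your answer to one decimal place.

17.6 cM

The two most frequent classes, py+ w (285) and py w+ (374), are the parental types, so the F1 was py+ w / py w+.
The recombinant classes are py+ w+ and py w: 71 + 70 = 141.
Recombination frequency = 141/800 = 0.1762 ≈ 17.6%, i.e. 17.6 cM.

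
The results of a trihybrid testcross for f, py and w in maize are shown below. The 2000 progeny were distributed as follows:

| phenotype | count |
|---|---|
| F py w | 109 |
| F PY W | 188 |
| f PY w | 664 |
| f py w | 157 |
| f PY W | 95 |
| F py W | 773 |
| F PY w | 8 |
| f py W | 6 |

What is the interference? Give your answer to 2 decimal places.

0.64

The two most frequent reciprocal classes, F py W and f PY w, are the parental types, so the F1 was F py W / f PY w.
The two rarest classes, f py W and F PY w, are the double crossovers. Comparing them with the parentals, only the f allele has switched, so f is the middle locus and the order is w – f – py.
w–f: (204 + 14)/2000 = 0.1090; f–py: (345 + 14)/2000 = 0.1795.
Expected DCO frequency = 0.1090 × 0.1795 ≈ 0.01957; observed = 14/2000 ≈ 0.00700.
Coefficient of coincidence = 0.00700/0.01957 ≈ 0.36; interference = 1 − 0.36 = 0.64.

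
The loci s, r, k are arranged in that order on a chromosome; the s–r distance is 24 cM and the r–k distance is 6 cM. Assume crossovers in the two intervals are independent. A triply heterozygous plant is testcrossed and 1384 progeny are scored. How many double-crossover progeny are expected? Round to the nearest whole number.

20

Map distances give recombination frequencies of 0.240 and 0.060 for the two intervals.
With no interference, expected double-crossover frequency = 0.240 × 0.060 = 0.01440.
Expected number = 0.01440 × 1384 = 19.93 ≈ 20.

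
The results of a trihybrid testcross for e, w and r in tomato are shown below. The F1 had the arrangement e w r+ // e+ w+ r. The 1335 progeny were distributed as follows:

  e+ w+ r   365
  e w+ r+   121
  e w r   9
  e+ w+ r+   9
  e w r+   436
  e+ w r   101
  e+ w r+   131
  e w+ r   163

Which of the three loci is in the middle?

r

The two rarest classes, e w r and e+ w+ r+, are the double crossovers. Comparing them with the parentals, only the r allele has switched, so r is the middle locus and the order is e – r – w.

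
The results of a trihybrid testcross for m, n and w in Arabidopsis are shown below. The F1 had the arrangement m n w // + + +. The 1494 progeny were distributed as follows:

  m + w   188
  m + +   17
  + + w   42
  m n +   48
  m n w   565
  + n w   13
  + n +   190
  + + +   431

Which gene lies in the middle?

m

The two rarest classes, + n w and m + +, are the double crossovers. Comparing them with the parentals, only the m allele has switched, so m is the middle locus and the order is n – m – w.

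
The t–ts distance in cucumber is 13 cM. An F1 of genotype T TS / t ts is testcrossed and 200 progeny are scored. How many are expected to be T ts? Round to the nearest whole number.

13

A map distance of 13 cM corresponds to a recombination frequency of 0.130.
The F1 is T TS / t ts, so T ts is a recombinant gamete class with expected frequency r/2 = 0.130/2 = 0.0650.
Expected number = 0.0650 × 200 = 13.00 ≈ 13.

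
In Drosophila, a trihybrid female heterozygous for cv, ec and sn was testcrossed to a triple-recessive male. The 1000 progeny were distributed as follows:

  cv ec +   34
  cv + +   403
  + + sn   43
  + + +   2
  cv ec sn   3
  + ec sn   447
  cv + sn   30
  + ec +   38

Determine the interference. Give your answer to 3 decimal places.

0.165

The two most frequent reciprocal classes, + ec sn and cv + +, are the parental types, so the F1 was + ec sn / cv + +.
The two rarest classes, cv ec sn and + + +, are the double crossovers. Comparing them with the parentals, only the cv allele has switched, so cv is the middle locus and the order is ec – cv – sn.
ec–cv: (77 + 5)/1000 = 0.0820; cv–sn: (68 + 5)/1000 = 0.0730.
Expected DCO frequency = 0.0820 × 0.0730 ≈ 0.00599; observed = 5/1000 ≈ 0.00500.
Coefficient of coincidence = 0.00500/0.00599 ≈ 0.835; interference = 1 − 0.835 = 0.165.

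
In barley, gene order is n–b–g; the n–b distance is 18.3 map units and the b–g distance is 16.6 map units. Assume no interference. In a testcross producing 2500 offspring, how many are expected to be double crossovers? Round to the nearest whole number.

Map distances give recombination frequencies of 0.183 and 0.166 for the two intervals.
With no interference, expected double-crossover frequency = 0.183 × 0.166 = 0.03038.
Expected number = 0.03038 × 2500 = 75.95 ≈ 76.

76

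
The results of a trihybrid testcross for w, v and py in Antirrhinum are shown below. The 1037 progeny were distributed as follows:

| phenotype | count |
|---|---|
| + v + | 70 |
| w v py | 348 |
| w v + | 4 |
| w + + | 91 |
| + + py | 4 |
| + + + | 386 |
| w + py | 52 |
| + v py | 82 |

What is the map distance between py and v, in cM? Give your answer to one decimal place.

The two most frequent reciprocal classes, w v py and + + +, are the parental types, so the F1 was w v py / + + +.
The two rarest classes, w v + and + + py, are the double crossovers. Comparing them with the parentals, only the py allele has switched, so py is the middle locus and the order is v – py – w.
Crossovers in the v–py interval produce the single-crossover classes w + py and + v + (52 + 70 = 122) plus the double crossovers (8).
RF(v–py) = (122 + 8) / 1037 = 130/1037 = 0.1254 → 12.5 cM.

12.5 cM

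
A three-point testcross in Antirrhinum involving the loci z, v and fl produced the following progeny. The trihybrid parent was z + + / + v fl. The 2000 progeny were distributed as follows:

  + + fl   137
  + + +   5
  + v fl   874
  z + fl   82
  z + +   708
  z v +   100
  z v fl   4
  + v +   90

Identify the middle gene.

z

The two rarest classes, + + + and z v fl, are the double crossovers. Comparing them with the parentals, only the z allele has switched, so z is the middle locus and the order is v – z – fl.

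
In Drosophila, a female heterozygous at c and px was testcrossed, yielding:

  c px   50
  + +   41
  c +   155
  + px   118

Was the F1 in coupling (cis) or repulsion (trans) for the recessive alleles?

trans

The two most frequent classes are + px (118) and c + (155); these are the parental (non-recombinant) types.
So the F1 carried + px on one chromosome and c + on the other — the recessive alleles are on opposite chromosomes (trans / repulsion).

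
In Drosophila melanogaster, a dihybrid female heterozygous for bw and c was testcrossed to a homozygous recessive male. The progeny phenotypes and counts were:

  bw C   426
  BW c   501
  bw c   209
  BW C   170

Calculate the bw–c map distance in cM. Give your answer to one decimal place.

The two most frequent classes, BW c (501) and bw C (426), are the parental types, so the F1 was BW c / bw C.
The recombinant classes are BW C and bw c: 170 + 209 = 379.
Recombination frequency = 379/1306 = 0.2902 ≈ 29.0%, i.e. 29.0 cM.

29.0 cM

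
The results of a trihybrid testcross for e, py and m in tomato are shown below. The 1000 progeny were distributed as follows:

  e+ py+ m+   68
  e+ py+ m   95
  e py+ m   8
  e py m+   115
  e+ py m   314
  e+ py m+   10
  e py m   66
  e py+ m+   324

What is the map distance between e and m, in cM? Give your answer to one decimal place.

15.2 cM

The two most frequent reciprocal classes, e py+ m+ and e+ py m, are the parental types, so the F1 was e py+ m+ / e+ py m.
The two rarest classes, e py+ m and e+ py m+, are the double crossovers. Comparing them with the parentals, only the m allele has switched, so m is the middle locus and the order is e – m – py.
Crossovers in the e–m interval produce the single-crossover classes e+ py+ m+ and e py m (68 + 66 = 134) plus the double crossovers (18).
RF(e–m) = (134 + 18) / 1000 = 152/1000 = 0.1520 → 15.2 cM.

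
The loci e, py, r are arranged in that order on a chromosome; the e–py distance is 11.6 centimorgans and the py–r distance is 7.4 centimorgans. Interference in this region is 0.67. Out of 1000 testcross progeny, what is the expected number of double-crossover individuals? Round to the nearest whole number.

3

Map distances give recombination frequencies of 0.116 and 0.074 for the two intervals.
With interference 0.67 (so coincidence = 0.33), expected double-crossover frequency = 0.116 × 0.074 × 0.33 = 0.00283.
Expected number = 0.00283 × 1000 = 2.83 ≈ 3.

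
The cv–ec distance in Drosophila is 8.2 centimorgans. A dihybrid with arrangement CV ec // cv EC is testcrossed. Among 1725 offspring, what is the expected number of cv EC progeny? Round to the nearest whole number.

792

A map distance of 8.2 centimorgans corresponds to a recombination frequency of 0.082.
The F1 is CV ec / cv EC, so cv EC is a parental gamete class with expected frequency (1 − r)/2 = 0.918/2 = 0.4590.
Expected number = 0.4590 × 1725 = 791.77 ≈ 792.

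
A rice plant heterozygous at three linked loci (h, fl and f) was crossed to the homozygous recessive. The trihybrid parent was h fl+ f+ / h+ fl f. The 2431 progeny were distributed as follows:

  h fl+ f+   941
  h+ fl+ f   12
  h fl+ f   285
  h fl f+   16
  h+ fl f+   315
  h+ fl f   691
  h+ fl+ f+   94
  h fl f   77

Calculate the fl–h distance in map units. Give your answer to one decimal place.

The two rarest classes, h fl f+ and h+ fl+ f, are the double crossovers. Comparing them with the parentals, only the fl allele has switched, so fl is the middle locus and the order is f – fl – h.
Crossovers in the fl–h interval produce the single-crossover classes h+ fl+ f+ and h fl f (94 + 77 = 171) plus the double crossovers (28).
RF(fl–h) = (171 + 28) / 2431 = 199/2431 = 0.0819 → 8.2 map units.

8.2 map units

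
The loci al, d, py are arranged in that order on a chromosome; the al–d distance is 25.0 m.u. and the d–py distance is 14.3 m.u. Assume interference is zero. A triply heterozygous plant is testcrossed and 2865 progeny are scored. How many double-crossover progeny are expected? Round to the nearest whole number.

102

Map distances give recombination frequencies of 0.250 and 0.143 for the two intervals.
With no interference, expected double-crossover frequency = 0.250 × 0.143 = 0.03575.
Expected number = 0.03575 × 2865 = 102.42 ≈ 102.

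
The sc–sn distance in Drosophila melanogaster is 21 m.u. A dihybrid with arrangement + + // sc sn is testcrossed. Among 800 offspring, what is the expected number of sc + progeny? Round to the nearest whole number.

A map distance of 21 m.u. corresponds to a recombination frequency of 0.210.
The F1 is + + / sc sn, so sc + is a recombinant gamete class with expected frequency r/2 = 0.210/2 = 0.1050.
Expected number = 0.1050 × 800 = 84.00 ≈ 84.

84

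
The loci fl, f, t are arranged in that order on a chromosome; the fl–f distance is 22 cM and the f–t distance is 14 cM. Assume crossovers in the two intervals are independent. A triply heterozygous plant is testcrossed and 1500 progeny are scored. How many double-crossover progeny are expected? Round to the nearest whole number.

Map distances give recombination frequencies of 0.220 and 0.140 for the two intervals.
With no interference, expected double-crossover frequency = 0.220 × 0.140 = 0.03080.
Expected number = 0.03080 × 1500 = 46.20 ≈ 46.

46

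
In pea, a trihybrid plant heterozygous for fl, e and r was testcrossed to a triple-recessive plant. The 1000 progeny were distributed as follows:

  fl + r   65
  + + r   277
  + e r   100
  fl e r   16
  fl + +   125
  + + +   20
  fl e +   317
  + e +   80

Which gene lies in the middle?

r

The two most frequent reciprocal classes, fl e + and + + r, are the parental types, so the F1 was fl e + / + + r.
The two rarest classes, fl e r and + + +, are the double crossovers. Comparing them with the parentals, only the r allele has switched, so r is the middle locus and the order is fl – r – e.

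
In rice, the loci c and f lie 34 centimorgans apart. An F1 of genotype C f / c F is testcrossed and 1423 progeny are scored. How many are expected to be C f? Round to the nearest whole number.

A map distance of 34 centimorgans corresponds to a recombination frequency of 0.340.
The F1 is C f / c F, so C f is a parental gamete class with expected frequency (1 − r)/2 = 0.660/2 = 0.3300.
Expected number = 0.3300 × 1423 = 469.59 ≈ 470.

470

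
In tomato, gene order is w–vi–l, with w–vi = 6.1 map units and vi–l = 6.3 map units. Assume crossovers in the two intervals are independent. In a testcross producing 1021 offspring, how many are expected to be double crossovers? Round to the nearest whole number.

Map distances give recombination frequencies of 0.061 and 0.063 for the two intervals.
With no interference, expected double-crossover frequency = 0.061 × 0.063 = 0.00384.
Expected number = 0.00384 × 1021 = 3.92 ≈ 4.

4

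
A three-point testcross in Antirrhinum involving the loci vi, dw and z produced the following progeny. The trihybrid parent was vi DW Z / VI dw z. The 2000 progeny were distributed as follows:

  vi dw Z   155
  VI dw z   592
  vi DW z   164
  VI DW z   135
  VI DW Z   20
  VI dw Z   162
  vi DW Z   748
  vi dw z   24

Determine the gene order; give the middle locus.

vi

The two rarest classes, VI DW Z and vi dw z, are the double crossovers. Comparing them with the parentals, only the vi allele has switched, so vi is the middle locus and the order is dw – vi – z.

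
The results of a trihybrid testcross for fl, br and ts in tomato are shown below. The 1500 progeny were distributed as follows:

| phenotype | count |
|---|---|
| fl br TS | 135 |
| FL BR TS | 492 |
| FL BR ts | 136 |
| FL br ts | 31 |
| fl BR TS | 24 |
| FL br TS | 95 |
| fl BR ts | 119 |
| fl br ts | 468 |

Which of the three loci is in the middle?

fl

The two most frequent reciprocal classes, fl br ts and FL BR TS, are the parental types, so the F1 was fl br ts / FL BR TS.
The two rarest classes, FL br ts and fl BR TS, are the double crossovers. Comparing them with the parentals, only the fl allele has switched, so fl is the middle locus and the order is ts – fl – br.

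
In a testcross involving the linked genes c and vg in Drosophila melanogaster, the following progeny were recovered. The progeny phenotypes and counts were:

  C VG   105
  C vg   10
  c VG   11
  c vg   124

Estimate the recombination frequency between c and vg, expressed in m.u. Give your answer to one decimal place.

The two most frequent classes, C VG (105) and c vg (124), are the parental types, so the F1 was C VG / c vg.
The recombinant classes are C vg and c VG: 10 + 11 = 21.
Recombination frequency = 21/250 = 0.0840 ≈ 8.4%, i.e. 8.4 m.u.

8.4 m.u.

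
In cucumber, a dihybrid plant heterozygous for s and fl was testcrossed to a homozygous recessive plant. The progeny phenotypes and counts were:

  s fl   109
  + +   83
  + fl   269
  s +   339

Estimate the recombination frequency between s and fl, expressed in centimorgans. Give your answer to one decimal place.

The two most frequent classes, + fl (269) and s + (339), are the parental types, so the F1 was + fl / s +.
The recombinant classes are + + and s fl: 83 + 109 = 192.
Recombination frequency = 192/800 = 0.2400 ≈ 24.0%, i.e. 24.0 centimorgans.

24.0 centimorgans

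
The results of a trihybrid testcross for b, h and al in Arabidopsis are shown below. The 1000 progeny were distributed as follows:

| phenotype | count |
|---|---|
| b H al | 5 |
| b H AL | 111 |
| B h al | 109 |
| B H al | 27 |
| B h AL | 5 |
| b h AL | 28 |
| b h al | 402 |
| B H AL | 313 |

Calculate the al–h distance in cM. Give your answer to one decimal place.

The two most frequent reciprocal classes, B H AL and b h al, are the parental types, so the F1 was B H AL / b h al.
The two rarest classes, B h AL and b H al, are the double crossovers. Comparing them with the parentals, only the h allele has switched, so h is the middle locus and the order is b – h – al.
Crossovers in the h–al interval produce the single-crossover classes B H al and b h AL (27 + 28 = 55) plus the double crossovers (10).
RF(h–al) = (55 + 10) / 1000 = 65/1000 = 0.0650 → 6.5 cM.

6.5 cM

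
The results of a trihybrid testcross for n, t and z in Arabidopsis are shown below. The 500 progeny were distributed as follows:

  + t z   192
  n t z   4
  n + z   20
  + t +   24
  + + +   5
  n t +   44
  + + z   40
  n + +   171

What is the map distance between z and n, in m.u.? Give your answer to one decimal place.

10.6 m.u.

The two most frequent reciprocal classes, + t z and n + +, are the parental types, so the F1 was + t z / n + +.
The two rarest classes, n t z and + + +, are the double crossovers. Comparing them with the parentals, only the n allele has switched, so n is the middle locus and the order is t – n – z.
Crossovers in the n–z interval produce the single-crossover classes + t + and n + z (24 + 20 = 44) plus the double crossovers (9).
RF(n–z) = (44 + 9) / 500 = 53/500 = 0.1060 → 10.6 m.u.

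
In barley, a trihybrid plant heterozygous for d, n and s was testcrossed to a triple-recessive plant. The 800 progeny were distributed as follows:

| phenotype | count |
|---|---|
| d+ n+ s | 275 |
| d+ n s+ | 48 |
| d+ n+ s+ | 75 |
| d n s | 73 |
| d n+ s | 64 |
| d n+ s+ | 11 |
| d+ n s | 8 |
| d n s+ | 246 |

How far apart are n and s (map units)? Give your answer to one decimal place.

The two most frequent reciprocal classes, d+ n+ s and d n s+, are the parental types, so the F1 was d+ n+ s / d n s+.
The two rarest classes, d+ n s and d n+ s+, are the double crossovers. Comparing them with the parentals, only the n allele has switched, so n is the middle locus and the order is s – n – d.
Crossovers in the s–n interval produce the single-crossover classes d+ n+ s+ and d n s (75 + 73 = 148) plus the double crossovers (19).
RF(s–n) = (148 + 19) / 800 = 167/800 = 0.2087 → 20.9 map units.

20.9 map units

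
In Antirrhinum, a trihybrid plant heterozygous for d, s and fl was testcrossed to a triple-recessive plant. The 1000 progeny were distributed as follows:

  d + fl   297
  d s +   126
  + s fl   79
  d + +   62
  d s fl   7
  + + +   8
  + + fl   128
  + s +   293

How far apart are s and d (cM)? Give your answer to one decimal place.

26.9 cM

The two most frequent reciprocal classes, d + fl and + s +, are the parental types, so the F1 was d + fl / + s +.
The two rarest classes, d s fl and + + +, are the double crossovers. Comparing them with the parentals, only the s allele has switched, so s is the middle locus and the order is fl – s – d.
Crossovers in the s–d interval produce the single-crossover classes + + fl and d s + (128 + 126 = 254) plus the double crossovers (15).
RF(s–d) = (254 + 15) / 1000 = 269/1000 = 0.2690 → 26.9 cM.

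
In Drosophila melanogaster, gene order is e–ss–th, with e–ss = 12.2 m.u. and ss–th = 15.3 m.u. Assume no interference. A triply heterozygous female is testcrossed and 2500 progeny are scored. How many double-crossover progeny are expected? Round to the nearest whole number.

Map distances give recombination frequencies of 0.122 and 0.153 for the two intervals.
With no interference, expected double-crossover frequency = 0.122 × 0.153 = 0.01867.
Expected number = 0.01867 × 2500 = 46.66 ≈ 47.

47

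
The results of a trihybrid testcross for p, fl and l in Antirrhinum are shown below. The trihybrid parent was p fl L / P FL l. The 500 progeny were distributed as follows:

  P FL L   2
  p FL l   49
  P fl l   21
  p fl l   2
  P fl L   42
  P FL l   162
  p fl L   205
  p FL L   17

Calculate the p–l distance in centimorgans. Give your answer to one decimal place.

The two rarest classes, p fl l and P FL L, are the double crossovers. Comparing them with the parentals, only the l allele has switched, so l is the middle locus and the order is fl – l – p.
Crossovers in the l–p interval produce the single-crossover classes P fl L and p FL l (42 + 49 = 91) plus the double crossovers (4).
RF(l–p) = (91 + 4) / 500 = 95/500 = 0.1900 → 19.0 centimorgans.

19.0 centimorgans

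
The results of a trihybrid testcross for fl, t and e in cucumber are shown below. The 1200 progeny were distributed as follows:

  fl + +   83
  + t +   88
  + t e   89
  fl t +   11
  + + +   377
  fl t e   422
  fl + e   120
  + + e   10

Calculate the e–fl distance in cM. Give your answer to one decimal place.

The two most frequent reciprocal classes, + + + and fl t e, are the parental types, so the F1 was + + + / fl t e.
The two rarest classes, + + e and fl t +, are the double crossovers. Comparing them with the parentals, only the e allele has switched, so e is the middle locus and the order is t – e – fl.
Crossovers in the e–fl interval produce the single-crossover classes fl + + and + t e (83 + 89 = 172) plus the double crossovers (21).
RF(e–fl) = (172 + 21) / 1200 = 193/1200 = 0.1608 → 16.1 cM.

16.1 cM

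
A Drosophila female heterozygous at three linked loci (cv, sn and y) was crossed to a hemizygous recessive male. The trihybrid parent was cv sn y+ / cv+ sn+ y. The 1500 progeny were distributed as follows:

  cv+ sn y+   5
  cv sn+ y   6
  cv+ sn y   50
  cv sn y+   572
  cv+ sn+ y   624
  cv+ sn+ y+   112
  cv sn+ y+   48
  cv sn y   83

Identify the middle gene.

cv

The two rarest classes, cv+ sn y+ and cv sn+ y, are the double crossovers. Comparing them with the parentals, only the cv allele has switched, so cv is the middle locus and the order is y – cv – sn.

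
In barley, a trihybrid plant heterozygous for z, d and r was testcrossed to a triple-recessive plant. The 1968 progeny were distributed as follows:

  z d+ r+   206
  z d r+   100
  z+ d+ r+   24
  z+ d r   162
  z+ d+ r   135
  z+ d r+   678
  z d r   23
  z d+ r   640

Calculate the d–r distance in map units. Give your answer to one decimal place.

The two most frequent reciprocal classes, z+ d r+ and z d+ r, are the parental types, so the F1 was z+ d r+ / z d+ r.
The two rarest classes, z+ d+ r+ and z d r, are the double crossovers. Comparing them with the parentals, only the d allele has switched, so d is the middle locus and the order is z – d – r.
Crossovers in the d–r interval produce the single-crossover classes z+ d r and z d+ r+ (162 + 206 = 368) plus the double crossovers (47).
RF(d–r) = (368 + 47) / 1968 = 415/1968 = 0.2109 → 21.1 map units.

21.1 map units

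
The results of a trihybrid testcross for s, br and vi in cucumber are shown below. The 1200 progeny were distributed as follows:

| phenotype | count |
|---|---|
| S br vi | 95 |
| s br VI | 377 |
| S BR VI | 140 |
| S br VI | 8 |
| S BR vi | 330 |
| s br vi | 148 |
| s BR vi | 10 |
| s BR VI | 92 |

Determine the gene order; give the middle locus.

The two most frequent reciprocal classes, s br VI and S BR vi, are the parental types, so the F1 was s br VI / S BR vi.
The two rarest classes, S br VI and s BR vi, are the double crossovers. Comparing them with the parentals, only the s allele has switched, so s is the middle locus and the order is vi – s – br.

s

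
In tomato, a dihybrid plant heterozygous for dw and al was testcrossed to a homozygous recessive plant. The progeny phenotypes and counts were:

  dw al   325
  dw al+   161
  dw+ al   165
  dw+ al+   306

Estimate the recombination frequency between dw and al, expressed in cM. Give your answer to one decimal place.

34.1 cM

The two most frequent classes, dw+ al+ (306) and dw al (325), are the parental types, so the F1 was dw+ al+ / dw al.
The recombinant classes are dw+ al and dw al+: 165 + 161 = 326.
Recombination frequency = 326/957 = 0.3406 ≈ 34.1%, i.e. 34.1 cM.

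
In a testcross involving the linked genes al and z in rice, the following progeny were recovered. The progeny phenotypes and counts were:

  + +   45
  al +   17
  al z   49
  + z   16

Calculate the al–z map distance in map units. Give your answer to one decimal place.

The two most frequent classes, + + (45) and al z (49), are the parental types, so the F1 was + + / al z.
The recombinant classes are + z and al +: 16 + 17 = 33.
Recombination frequency = 33/127 = 0.2598 ≈ 26.0%, i.e. 26.0 map units.

26.0 map units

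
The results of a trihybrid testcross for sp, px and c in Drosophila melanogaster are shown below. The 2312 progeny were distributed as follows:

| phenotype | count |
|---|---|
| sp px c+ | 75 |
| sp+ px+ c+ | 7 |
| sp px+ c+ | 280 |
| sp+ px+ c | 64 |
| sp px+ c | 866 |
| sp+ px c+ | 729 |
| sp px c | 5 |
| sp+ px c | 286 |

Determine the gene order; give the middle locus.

The two most frequent reciprocal classes, sp+ px c+ and sp px+ c, are the parental types, so the F1 was sp+ px c+ / sp px+ c.
The two rarest classes, sp+ px+ c+ and sp px c, are the double crossovers. Comparing them with the parentals, only the px allele has switched, so px is the middle locus and the order is c – px – sp.

px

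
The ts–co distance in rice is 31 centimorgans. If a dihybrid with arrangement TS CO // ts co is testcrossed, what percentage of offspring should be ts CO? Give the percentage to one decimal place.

15.5%

A map distance of 31 centimorgans corresponds to a recombination frequency of 0.310.
The F1 is TS CO / ts co, so ts CO is a recombinant gamete class with expected frequency r/2 = 0.310/2 = 0.1550.
That is 0.1550 = 15.5% of the progeny.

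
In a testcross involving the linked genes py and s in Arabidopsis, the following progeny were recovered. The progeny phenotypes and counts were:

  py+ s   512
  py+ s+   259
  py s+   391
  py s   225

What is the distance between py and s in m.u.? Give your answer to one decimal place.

34.9 m.u.

The two most frequent classes, py+ s (512) and py s+ (391), are the parental types, so the F1 was py+ s / py s+.
The recombinant classes are py+ s+ and py s: 259 + 225 = 484.
Recombination frequency = 484/1387 = 0.3490 ≈ 34.9%, i.e. 34.9 m.u.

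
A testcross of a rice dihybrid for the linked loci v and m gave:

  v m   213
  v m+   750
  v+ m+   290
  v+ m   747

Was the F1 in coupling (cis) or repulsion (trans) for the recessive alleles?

trans

The two most frequent classes are v+ m (747) and v m+ (750); these are the parental (non-recombinant) types.
So the F1 carried v+ m on one chromosome and v m+ on the other — the recessive alleles are on opposite chromosomes (trans / repulsion).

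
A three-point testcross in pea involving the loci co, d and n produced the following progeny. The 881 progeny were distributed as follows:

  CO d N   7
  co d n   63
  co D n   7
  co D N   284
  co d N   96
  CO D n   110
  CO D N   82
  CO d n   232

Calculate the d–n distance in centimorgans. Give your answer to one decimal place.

25.0 centimorgans

The two most frequent reciprocal classes, co D N and CO d n, are the parental types, so the F1 was co D N / CO d n.
The two rarest classes, co D n and CO d N, are the double crossovers. Comparing them with the parentals, only the n allele has switched, so n is the middle locus and the order is d – n – co.
Crossovers in the d–n interval produce the single-crossover classes co d N and CO D n (96 + 110 = 206) plus the double crossovers (14).
RF(d–n) = (206 + 14) / 881 = 220/881 = 0.2497 → 25.0 centimorgans.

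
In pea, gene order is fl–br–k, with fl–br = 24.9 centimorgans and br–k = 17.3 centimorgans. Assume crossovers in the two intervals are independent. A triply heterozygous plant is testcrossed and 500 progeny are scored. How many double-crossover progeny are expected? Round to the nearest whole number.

Map distances give recombination frequencies of 0.249 and 0.173 for the two intervals.
With no interference, expected double-crossover frequency = 0.249 × 0.173 = 0.04308.
Expected number = 0.04308 × 500 = 21.54 ≈ 22.

22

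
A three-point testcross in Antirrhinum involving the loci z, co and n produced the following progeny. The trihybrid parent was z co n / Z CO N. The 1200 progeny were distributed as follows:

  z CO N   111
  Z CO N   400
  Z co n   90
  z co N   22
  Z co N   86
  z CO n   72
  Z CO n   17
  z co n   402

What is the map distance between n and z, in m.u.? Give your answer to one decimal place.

20.0 m.u.

The two rarest classes, z co N and Z CO n, are the double crossovers. Comparing them with the parentals, only the n allele has switched, so n is the middle locus and the order is co – n – z.
Crossovers in the n–z interval produce the single-crossover classes Z co n and z CO N (90 + 111 = 201) plus the double crossovers (39).
RF(n–z) = (201 + 39) / 1200 = 240/1200 = 0.2000 → 20.0 m.u.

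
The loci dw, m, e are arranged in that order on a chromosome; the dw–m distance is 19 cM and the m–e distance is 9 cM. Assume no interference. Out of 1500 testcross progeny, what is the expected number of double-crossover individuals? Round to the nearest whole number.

26

Map distances give recombination frequencies of 0.190 and 0.090 for the two intervals.
With no interference, expected double-crossover frequency = 0.190 × 0.090 = 0.01710.
Expected number = 0.01710 × 1500 = 25.65 ≈ 26.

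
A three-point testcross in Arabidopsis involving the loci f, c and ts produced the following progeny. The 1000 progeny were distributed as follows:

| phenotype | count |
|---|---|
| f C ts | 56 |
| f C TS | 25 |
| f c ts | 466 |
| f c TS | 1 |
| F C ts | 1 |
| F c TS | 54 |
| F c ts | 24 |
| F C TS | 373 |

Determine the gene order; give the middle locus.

ts

The two most frequent reciprocal classes, f c ts and F C TS, are the parental types, so the F1 was f c ts / F C TS.
The two rarest classes, f c TS and F C ts, are the double crossovers. Comparing them with the parentals, only the ts allele has switched, so ts is the middle locus and the order is c – ts – f.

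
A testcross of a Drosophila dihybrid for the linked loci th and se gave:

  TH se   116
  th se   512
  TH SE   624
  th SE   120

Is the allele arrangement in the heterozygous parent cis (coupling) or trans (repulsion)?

cis

The two most frequent classes are TH SE (624) and th se (512); these are the parental (non-recombinant) types.
So the F1 carried TH SE on one chromosome and th se on the other — the recessive alleles are on the same chromosome (cis / coupling).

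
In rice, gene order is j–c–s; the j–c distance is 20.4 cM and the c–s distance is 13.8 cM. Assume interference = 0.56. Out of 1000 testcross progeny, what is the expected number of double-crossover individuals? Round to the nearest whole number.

Map distances give recombination frequencies of 0.204 and 0.138 for the two intervals.
With interference 0.56 (so coincidence = 0.44), expected double-crossover frequency = 0.204 × 0.138 × 0.44 = 0.01239.
Expected number = 0.01239 × 1000 = 12.39 ≈ 12.

12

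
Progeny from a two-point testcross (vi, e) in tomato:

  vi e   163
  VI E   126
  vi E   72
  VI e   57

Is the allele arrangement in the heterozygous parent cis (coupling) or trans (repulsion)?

cis

The two most frequent classes are VI E (126) and vi e (163); these are the parental (non-recombinant) types.
So the F1 carried VI E on one chromosome and vi e on the other — the recessive alleles are on the same chromosome (cis / coupling).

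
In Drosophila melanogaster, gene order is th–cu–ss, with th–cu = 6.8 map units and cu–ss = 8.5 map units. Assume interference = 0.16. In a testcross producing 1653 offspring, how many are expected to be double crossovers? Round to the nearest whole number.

Map distances give recombination frequencies of 0.068 and 0.085 for the two intervals.
With interference 0.16 (so coincidence = 0.84), expected double-crossover frequency = 0.068 × 0.085 × 0.84 = 0.00486.
Expected number = 0.00486 × 1653 = 8.03 ≈ 8.

8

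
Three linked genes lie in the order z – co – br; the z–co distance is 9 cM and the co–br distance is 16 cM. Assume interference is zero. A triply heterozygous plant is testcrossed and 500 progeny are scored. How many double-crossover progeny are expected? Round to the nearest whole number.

Map distances give recombination frequencies of 0.090 and 0.160 for the two intervals.
With no interference, expected double-crossover frequency = 0.090 × 0.160 = 0.01440.
Expected number = 0.01440 × 500 = 7.20 ≈ 7.

7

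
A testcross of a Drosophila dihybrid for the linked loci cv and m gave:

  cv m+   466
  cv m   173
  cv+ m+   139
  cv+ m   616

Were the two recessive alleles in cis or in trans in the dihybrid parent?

trans

The two most frequent classes are cv+ m (616) and cv m+ (466); these are the parental (non-recombinant) types.
So the F1 carried cv+ m on one chromosome and cv m+ on the other — the recessive alleles are on opposite chromosomes (trans / repulsion).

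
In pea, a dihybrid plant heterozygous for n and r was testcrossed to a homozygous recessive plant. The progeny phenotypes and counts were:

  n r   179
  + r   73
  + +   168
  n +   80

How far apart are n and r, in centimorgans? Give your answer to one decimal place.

The two most frequent classes, + + (168) and n r (179), are the parental types, so the F1 was + + / n r.
The recombinant classes are + r and n +: 73 + 80 = 153.
Recombination frequency = 153/500 = 0.3060 ≈ 30.6%, i.e. 30.6 centimorgans.

30.6 centimorgans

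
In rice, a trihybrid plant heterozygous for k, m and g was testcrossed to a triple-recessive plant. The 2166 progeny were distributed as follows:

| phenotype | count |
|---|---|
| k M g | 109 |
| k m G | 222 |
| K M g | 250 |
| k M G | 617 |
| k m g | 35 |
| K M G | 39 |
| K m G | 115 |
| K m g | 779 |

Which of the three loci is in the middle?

k

The two most frequent reciprocal classes, k M G and K m g, are the parental types, so the F1 was k M G / K m g.
The two rarest classes, K M G and k m g, are the double crossovers. Comparing them with the parentals, only the k allele has switched, so k is the middle locus and the order is m – k – g.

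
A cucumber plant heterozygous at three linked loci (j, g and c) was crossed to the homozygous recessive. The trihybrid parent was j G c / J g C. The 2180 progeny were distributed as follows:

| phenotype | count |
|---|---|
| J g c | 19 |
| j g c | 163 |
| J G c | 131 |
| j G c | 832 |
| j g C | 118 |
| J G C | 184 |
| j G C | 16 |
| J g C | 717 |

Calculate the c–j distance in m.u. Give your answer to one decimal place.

13.0 m.u.

The two rarest classes, j G C and J g c, are the double crossovers. Comparing them with the parentals, only the c allele has switched, so c is the middle locus and the order is g – c – j.
Crossovers in the c–j interval produce the single-crossover classes J G c and j g C (131 + 118 = 249) plus the double crossovers (35).
RF(c–j) = (249 + 35) / 2180 = 284/2180 = 0.1303 → 13.0 m.u.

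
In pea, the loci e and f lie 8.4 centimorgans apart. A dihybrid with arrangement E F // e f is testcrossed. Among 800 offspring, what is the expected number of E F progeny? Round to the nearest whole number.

366

A map distance of 8.4 centimorgans corresponds to a recombination frequency of 0.084.
The F1 is E F / e f, so E F is a parental gamete class with expected frequency (1 − r)/2 = 0.916/2 = 0.4580.
Expected number = 0.4580 × 800 = 366.40 ≈ 366.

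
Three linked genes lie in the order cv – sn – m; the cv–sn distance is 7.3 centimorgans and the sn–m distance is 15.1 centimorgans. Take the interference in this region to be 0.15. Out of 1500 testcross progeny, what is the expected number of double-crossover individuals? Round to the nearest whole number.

14

Map distances give recombination frequencies of 0.073 and 0.151 for the two intervals.
With interference 0.15 (so coincidence = 0.85), expected double-crossover frequency = 0.073 × 0.151 × 0.85 = 0.00937.
Expected number = 0.00937 × 1500 = 14.05 ≈ 14.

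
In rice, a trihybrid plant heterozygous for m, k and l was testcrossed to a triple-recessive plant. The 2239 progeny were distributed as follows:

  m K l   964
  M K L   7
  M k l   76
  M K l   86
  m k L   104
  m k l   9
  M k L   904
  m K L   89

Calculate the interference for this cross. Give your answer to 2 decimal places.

The two most frequent reciprocal classes, M k L and m K l, are the parental types, so the F1 was M k L / m K l.
The two rarest classes, M K L and m k l, are the double crossovers. Comparing them with the parentals, only the k allele has switched, so k is the middle locus and the order is l – k – m.
l–k: (165 + 16)/2239 = 0.0808; k–m: (190 + 16)/2239 = 0.0920.
Expected DCO frequency = 0.0808 × 0.0920 ≈ 0.00743; observed = 16/2239 ≈ 0.00715.
Coefficient of coincidence = 0.00715/0.00743 ≈ 0.96; interference = 1 − 0.96 = 0.04.

0.04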